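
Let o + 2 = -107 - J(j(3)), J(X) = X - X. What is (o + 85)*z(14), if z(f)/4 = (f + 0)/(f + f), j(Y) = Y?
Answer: -48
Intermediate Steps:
J(X) = 0
z(f) = 2 (z(f) = 4*((f + 0)/(f + f)) = 4*(f/((2*f))) = 4*(f*(1/(2*f))) = 4*(½) = 2)
o = -109 (o = -2 + (-107 - 1*0) = -2 + (-107 + 0) = -2 - 107 = -109)
(o + 85)*z(14) = (-109 + 85)*2 = -24*2 = -48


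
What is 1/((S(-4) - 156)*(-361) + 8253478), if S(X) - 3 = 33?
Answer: 1/8296798 ≈ 1.2053e-7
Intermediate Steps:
S(X) = 36 (S(X) = 3 + 33 = 36)
1/((S(-4) - 156)*(-361) + 8253478) = 1/((36 - 156)*(-361) + 8253478) = 1/(-120*(-361) + 8253478) = 1/(43320 + 8253478) = 1/8296798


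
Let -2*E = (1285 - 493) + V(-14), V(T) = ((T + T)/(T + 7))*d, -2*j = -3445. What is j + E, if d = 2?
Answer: 2645/2 ≈ 1322.5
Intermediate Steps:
j = 3445/2 (j = -½*(-3445) = 3445/2 ≈ 1722.5)
V(T) = 4*T/(7 + T) (V(T) = ((T + T)/(T + 7))*2 = ((2*T)/(7 + T))*2 = (2*T/(7 + T))*2 = 4*T/(7 + T))
E = -400 (E = -((1285 - 493) + 4*(-14)/(7 - 14))/2 = -(792 + 4*(-14)/(-7))/2 = -(792 + 4*(-14)*(-⅐))/2 = -(792 + 8)/2 = -½*800 = -400)
j + E = 3445/2 - 400 = 2645/2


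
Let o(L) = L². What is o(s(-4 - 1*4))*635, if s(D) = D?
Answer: 40640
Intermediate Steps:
o(s(-4 - 1*4))*635 = (-4 - 1*4)²*635 = (-4 - 4)²*635 = (-8)²*635 = 64*635 = 40640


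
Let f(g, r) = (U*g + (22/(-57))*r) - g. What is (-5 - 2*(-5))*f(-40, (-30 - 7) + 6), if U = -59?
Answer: 687410/57 ≈ 12060.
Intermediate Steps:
f(g, r) = -60*g - 22*r/57 (f(g, r) = (-59*g + (22/(-57))*r) - g = (-59*g + (22*(-1/57))*r) - g = (-59*g - 22*r/57) - g = -60*g - 22*r/57)
(-5 - 2*(-5))*f(-40, (-30 - 7) + 6) = (-5 - 2*(-5))*(-60*(-40) - 22*((-30 - 7) + 6)/57) = (-5 + 10)*(2400 - 22*(-37 + 6)/57) = 5*(2400 - 22/57*(-31)) = 5*(2400 + 682/57) = 5*(137482/57) = 687410/57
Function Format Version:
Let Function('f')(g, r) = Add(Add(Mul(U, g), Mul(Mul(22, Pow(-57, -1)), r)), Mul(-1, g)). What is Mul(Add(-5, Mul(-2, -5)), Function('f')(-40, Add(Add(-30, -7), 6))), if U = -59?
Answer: Rational(687410, 57) ≈ 12060.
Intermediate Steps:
Function('f')(g, r) = Add(Mul(-60, g), Mul(Rational(-22, 57), r)) (Function('f')(g, r) = Add(Add(Mul(-59, g), Mul(Mul(22, Pow(-57, -1)), r)), Mul(-1, g)) = Add(Add(Mul(-59, g), Mul(Mul(22, Rational(-1, 57)), r)), Mul(-1, g)) = Add(Add(Mul(-59, g), Mul(Rational(-22, 57), r)), Mul(-1, g)) = Add(Mul(-60, g), Mul(Rational(-22, 57), r)))
Mul(Add(-5, Mul(-2, -5)), Function('f')(-40, Add(Add(-30, -7), 6))) = Mul(Add(-5, Mul(-2, -5)), Add(Mul(-60, -40), Mul(Rational(-22, 57), Add(Add(-30, -7), 6)))) = Mul(Add(-5, 10), Add(2400, Mul(Rational(-22, 57), Add(-37, 6)))) = Mul(5, Add(2400, Mul(Rational(-22, 57), -31))) = Mul(5, Add(2400, Rational(682, 57))) = Mul(5, Rational(137482, 57)) = Rational(687410, 57)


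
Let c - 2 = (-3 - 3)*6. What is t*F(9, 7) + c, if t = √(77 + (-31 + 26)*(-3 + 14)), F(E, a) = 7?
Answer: -34 + 7*√22 ≈ -1.1671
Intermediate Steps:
c = -34 (c = 2 + (-3 - 3)*6 = 2 - 6*6 = 2 - 36 = -34)
t = √22 (t = √(77 - 5*11) = √(77 - 55) = √22 ≈ 4.6904)
t*F(9, 7) + c = √22*7 - 34 = 7*√22 - 34 = -34 + 7*√22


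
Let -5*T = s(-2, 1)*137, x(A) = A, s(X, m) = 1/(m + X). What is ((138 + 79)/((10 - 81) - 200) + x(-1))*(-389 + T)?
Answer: 882304/1355 ≈ 651.15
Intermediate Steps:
s(X, m) = 1/(X + m)
T = 137/5 (T = -137/(5*(-2 + 1)) = -137/(5*(-1)) = -(-1)*137/5 = -1/5*(-137) = 137/5 ≈ 27.400)
((138 + 79)/((10 - 81) - 200) + x(-1))*(-389 + T) = ((138 + 79)/((10 - 81) - 200) - 1)*(-389 + 137/5) = (217/(-71 - 200) - 1)*(-1808/5) = (217/(-271) - 1)*(-1808/5) = (217*(-1/271) - 1)*(-1808/5) = (-217/271 - 1)*(-1808/5) = -488/271*(-1808/5) = 882304/1355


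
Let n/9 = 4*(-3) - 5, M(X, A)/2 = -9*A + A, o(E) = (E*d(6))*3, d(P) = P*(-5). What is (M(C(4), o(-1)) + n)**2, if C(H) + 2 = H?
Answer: 2537649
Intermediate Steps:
C(H) = -2 + H
d(P) = -5*P
o(E) = -90*E (o(E) = (E*(-5*6))*3 = (E*(-30))*3 = -30*E*3 = -90*E)
M(X, A) = -16*A (M(X, A) = 2*(-9*A + A) = 2*(-8*A) = -16*A)
n = -153 (n = 9*(4*(-3) - 5) = 9*(-12 - 5) = 9*(-17) = -153)
(M(C(4), o(-1)) + n)**2 = (-(-1440)*(-1) - 153)**2 = (-16*90 - 153)**2 = (-1440 - 153)**2 = (-1593)**2 = 2537649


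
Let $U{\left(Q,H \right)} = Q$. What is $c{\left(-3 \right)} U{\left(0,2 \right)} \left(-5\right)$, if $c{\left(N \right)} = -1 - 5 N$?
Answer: $0$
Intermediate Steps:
$c{\left(-3 \right)} U{\left(0,2 \right)} \left(-5\right) = \left(-1 - -15\right) 0 \left(-5\right) = \left(-1 + 15\right) 0 \left(-5\right) = 14 \cdot 0 \left(-5\right) = 0 \left(-5\right) = 0$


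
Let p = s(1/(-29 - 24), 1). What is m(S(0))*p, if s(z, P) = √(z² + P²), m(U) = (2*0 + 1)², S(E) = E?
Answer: √2810/53 ≈ 1.0002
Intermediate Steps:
m(U) = 1 (m(U) = (0 + 1)² = 1² = 1)
s(z, P) = √(P² + z²)
p = √2810/53 (p = √(1² + (1/(-29 - 24))²) = √(1 + (1/(-53))²) = √(1 + (-1/53)²) = √(1 + 1/2809) = √(2810/2809) = √2810/53 ≈ 1.0002)
m(S(0))*p = 1*(√2810/53) = √2810/53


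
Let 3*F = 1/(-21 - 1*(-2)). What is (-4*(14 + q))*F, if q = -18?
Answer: -16/57 ≈ -0.28070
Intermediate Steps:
F = -1/57 (F = 1/(3*(-21 - 1*(-2))) = 1/(3*(-21 + 2)) = (⅓)/(-19) = (⅓)*(-1/19) = -1/57 ≈ -0.017544)
(-4*(14 + q))*F = -4*(14 - 18)*(-1/57) = -4*(-4)*(-1/57) = 16*(-1/57) = -16/57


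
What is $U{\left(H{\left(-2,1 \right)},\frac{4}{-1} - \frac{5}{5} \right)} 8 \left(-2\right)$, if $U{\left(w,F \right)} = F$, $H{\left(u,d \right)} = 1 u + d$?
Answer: $80$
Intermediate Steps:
$H{\left(u,d \right)} = d + u$ ($H{\left(u,d \right)} = u + d = d + u$)
$U{\left(H{\left(-2,1 \right)},\frac{4}{-1} - \frac{5}{5} \right)} 8 \left(-2\right) = \left(\frac{4}{-1} - \frac{5}{5}\right) 8 \left(-2\right) = \left(4 \left(-1\right) - 1\right) 8 \left(-2\right) = \left(-4 - 1\right) 8 \left(-2\right) = \left(-5\right) 8 \left(-2\right) = \left(-40\right) \left(-2\right) = 80$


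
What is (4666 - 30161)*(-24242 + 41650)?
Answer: -443816960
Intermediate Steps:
(4666 - 30161)*(-24242 + 41650) = -25495*17408 = -443816960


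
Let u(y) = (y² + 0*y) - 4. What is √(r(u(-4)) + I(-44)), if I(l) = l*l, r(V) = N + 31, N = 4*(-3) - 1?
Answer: √1954 ≈ 44.204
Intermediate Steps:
N = -13 (N = -12 - 1 = -13)
u(y) = -4 + y² (u(y) = (y² + 0) - 4 = y² - 4 = -4 + y²)
r(V) = 18 (r(V) = -13 + 31 = 18)
I(l) = l²
√(r(u(-4)) + I(-44)) = √(18 + (-44)²) = √(18 + 1936) = √1954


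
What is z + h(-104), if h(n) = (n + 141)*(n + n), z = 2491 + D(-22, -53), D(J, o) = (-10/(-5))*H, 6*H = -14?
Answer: -15629/3 ≈ -5209.7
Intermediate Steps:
H = -7/3 (H = (⅙)*(-14) = -7/3 ≈ -2.3333)
D(J, o) = -14/3 (D(J, o) = -10/(-5)*(-7/3) = -10*(-⅕)*(-7/3) = 2*(-7/3) = -14/3)
z = 7459/3 (z = 2491 - 14/3 = 7459/3 ≈ 2486.3)
h(n) = 2*n*(141 + n) (h(n) = (141 + n)*(2*n) = 2*n*(141 + n))
z + h(-104) = 7459/3 + 2*(-104)*(141 - 104) = 7459/3 + 2*(-104)*37 = 7459/3 - 7696 = -15629/3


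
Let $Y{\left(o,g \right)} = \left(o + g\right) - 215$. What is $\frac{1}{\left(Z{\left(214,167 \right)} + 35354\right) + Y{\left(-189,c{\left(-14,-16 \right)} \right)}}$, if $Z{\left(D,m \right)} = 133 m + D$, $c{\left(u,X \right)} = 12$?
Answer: $\frac{1}{57387} \approx 1.7426 \cdot 10^{-5}$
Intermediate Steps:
$Y{\left(o,g \right)} = -215 + g + o$ ($Y{\left(o,g \right)} = \left(g + o\right) - 215 = -215 + g + o$)
$Z{\left(D,m \right)} = D + 133 m$
$\frac{1}{\left(Z{\left(214,167 \right)} + 35354\right) + Y{\left(-189,c{\left(-14,-16 \right)} \right)}} = \frac{1}{\left(\left(214 + 133 \cdot 167\right) + 35354\right) - 392} = \frac{1}{\left(\left(214 + 22211\right) + 35354\right) - 392} = \frac{1}{\left(22425 + 35354\right) - 392} = \frac{1}{57779 - 392} = \frac{1}{57387}$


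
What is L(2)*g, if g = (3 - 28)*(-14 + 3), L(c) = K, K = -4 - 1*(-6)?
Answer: 550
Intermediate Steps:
K = 2 (K = -4 + 6 = 2)
L(c) = 2
g = 275 (g = -25*(-11) = 275)
L(2)*g = 2*275 = 550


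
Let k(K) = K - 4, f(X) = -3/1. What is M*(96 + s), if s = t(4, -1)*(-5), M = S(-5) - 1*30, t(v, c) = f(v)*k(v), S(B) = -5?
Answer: -3360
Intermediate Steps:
f(X) = -3 (f(X) = -3*1 = -3)
k(K) = -4 + K
t(v, c) = 12 - 3*v (t(v, c) = -3*(-4 + v) = 12 - 3*v)
M = -35 (M = -5 - 1*30 = -5 - 30 = -35)
s = 0 (s = (12 - 3*4)*(-5) = (12 - 12)*(-5) = 0*(-5) = 0)
M*(96 + s) = -35*(96 + 0) = -35*96 = -3360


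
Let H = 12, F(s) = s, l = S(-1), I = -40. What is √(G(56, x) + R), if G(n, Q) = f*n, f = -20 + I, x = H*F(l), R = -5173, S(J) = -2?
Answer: I*√8533 ≈ 92.374*I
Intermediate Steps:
l = -2
x = -24 (x = 12*(-2) = -24)
f = -60 (f = -20 - 40 = -60)
G(n, Q) = -60*n
√(G(56, x) + R) = √(-60*56 - 5173) = √(-3360 - 5173) = √(-8533) = I*√8533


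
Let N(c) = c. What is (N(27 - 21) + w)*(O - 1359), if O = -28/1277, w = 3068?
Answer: -5334837854/1277 ≈ -4.1776e+6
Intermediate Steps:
O = -28/1277 (O = -28*1/1277 = -28/1277 ≈ -0.021926)
(N(27 - 21) + w)*(O - 1359) = ((27 - 21) + 3068)*(-28/1277 - 1359) = (6 + 3068)*(-1735471/1277) = 3074*(-1735471/1277) = -5334837854/1277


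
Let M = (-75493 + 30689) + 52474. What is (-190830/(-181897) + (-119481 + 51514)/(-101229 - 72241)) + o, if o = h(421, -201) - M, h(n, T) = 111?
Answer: -238468744834311/31553672590 ≈ -7557.6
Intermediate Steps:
M = 7670 (M = -44804 + 52474 = 7670)
o = -7559 (o = 111 - 1*7670 = 111 - 7670 = -7559)
(-190830/(-181897) + (-119481 + 51514)/(-101229 - 72241)) + o = (-190830/(-181897) + (-119481 + 51514)/(-101229 - 72241)) - 7559 = (-190830*(-1/181897) - 67967/(-173470)) - 7559 = (190830/181897 - 67967*(-1/173470)) - 7559 = (190830/181897 + 67967/173470) - 7559 = 45466273499/31553672590 - 7559 = -238468744834311/31553672590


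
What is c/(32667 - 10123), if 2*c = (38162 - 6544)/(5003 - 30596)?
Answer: -15809/576968592 ≈ -2.7400e-5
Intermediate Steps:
c = -15809/25593 (c = ((38162 - 6544)/(5003 - 30596))/2 = (31618/(-25593))/2 = (31618*(-1/25593))/2 = (½)*(-31618/25593) = -15809/25593 ≈ -0.61771)
c/(32667 - 10123) = -15809/(25593*(32667 - 10123)) = -15809/25593/22544 = -15809/25593*1/22544 = -15809/576968592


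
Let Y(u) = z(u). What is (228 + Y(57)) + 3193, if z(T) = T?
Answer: 3478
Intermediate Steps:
Y(u) = u
(228 + Y(57)) + 3193 = (228 + 57) + 3193 = 285 + 3193 = 3478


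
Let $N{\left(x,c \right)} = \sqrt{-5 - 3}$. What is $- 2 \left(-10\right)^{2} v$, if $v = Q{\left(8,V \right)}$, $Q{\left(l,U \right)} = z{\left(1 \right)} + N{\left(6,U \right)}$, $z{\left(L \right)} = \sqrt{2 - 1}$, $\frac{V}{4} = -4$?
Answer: $-200 - 400 i \sqrt{2} \approx -200.0 - 565.69 i$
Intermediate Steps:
$V = -16$ ($V = 4 \left(-4\right) = -16$)
$N{\left(x,c \right)} = 2 i \sqrt{2}$ ($N{\left(x,c \right)} = \sqrt{-8} = 2 i \sqrt{2}$)
$z{\left(L \right)} = 1$ ($z{\left(L \right)} = \sqrt{1} = 1$)
$Q{\left(l,U \right)} = 1 + 2 i \sqrt{2}$
$v = 1 + 2 i \sqrt{2} \approx 1.0 + 2.8284 i$
$- 2 \left(-10\right)^{2} v = - 2 \left(-10\right)^{2} \left(1 + 2 i \sqrt{2}\right) = \left(-2\right) 100 \left(1 + 2 i \sqrt{2}\right) = - 200 \left(1 + 2 i \sqrt{2}\right) = -200 - 400 i \sqrt{2}$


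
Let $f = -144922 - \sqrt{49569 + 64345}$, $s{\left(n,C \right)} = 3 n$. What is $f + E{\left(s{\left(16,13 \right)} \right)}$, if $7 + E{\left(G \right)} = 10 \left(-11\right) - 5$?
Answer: $-145044 - \sqrt{113914} \approx -1.4538 \cdot 10^{5}$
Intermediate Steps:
$E{\left(G \right)} = -122$ ($E{\left(G \right)} = -7 + \left(10 \left(-11\right) - 5\right) = -7 - 115 = -122$)
$f = -144922 - \sqrt{113914} \approx -1.4526 \cdot 10^{5}$
$f + E{\left(s{\left(16,13 \right)} \right)} = \left(-144922 - \sqrt{113914}\right) - 122 = -145044 - \sqrt{113914}$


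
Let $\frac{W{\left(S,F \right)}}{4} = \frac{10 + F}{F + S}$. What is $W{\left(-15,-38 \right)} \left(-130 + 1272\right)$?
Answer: $\frac{127904}{53} \approx 2413.3$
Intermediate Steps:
$W{\left(S,F \right)} = \frac{4 \left(10 + F\right)}{F + S}$ ($W{\left(S,F \right)} = 4 \frac{10 + F}{F + S} = \frac{4 \left(10 + F\right)}{F + S}$)
$W{\left(-15,-38 \right)} \left(-130 + 1272\right) = \frac{4 \left(10 - 38\right)}{-38 - 15} \left(-130 + 1272\right) = 4 \frac{1}{-53} \left(-28\right) 1142 = 4 \left(- \frac{1}{53}\right) \left(-28\right) 1142 = \frac{112}{53} \cdot 1142 = \frac{127904}{53}$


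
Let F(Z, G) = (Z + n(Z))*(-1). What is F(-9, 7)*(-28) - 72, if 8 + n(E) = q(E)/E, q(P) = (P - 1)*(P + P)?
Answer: -1108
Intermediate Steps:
q(P) = 2*P*(-1 + P) (q(P) = (-1 + P)*(2*P) = 2*P*(-1 + P))
n(E) = -10 + 2*E (n(E) = -8 + (2*E*(-1 + E))/E = -8 + (-2 + 2*E) = -10 + 2*E)
F(Z, G) = 10 - 3*Z (F(Z, G) = (Z + (-10 + 2*Z))*(-1) = (-10 + 3*Z)*(-1) = 10 - 3*Z)
F(-9, 7)*(-28) - 72 = (10 - 3*(-9))*(-28) - 72 = (10 + 27)*(-28) - 72 = 37*(-28) - 72 = -1036 - 72 = -1108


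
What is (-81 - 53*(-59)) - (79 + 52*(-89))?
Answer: 7595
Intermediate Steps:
(-81 - 53*(-59)) - (79 + 52*(-89)) = (-81 + 3127) - (79 - 4628) = 3046 - 1*(-4549) = 3046 + 4549 = 7595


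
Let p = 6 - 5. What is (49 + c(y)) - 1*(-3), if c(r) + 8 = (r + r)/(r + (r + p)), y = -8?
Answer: 676/15 ≈ 45.067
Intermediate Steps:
p = 1
c(r) = -8 + 2*r/(1 + 2*r) (c(r) = -8 + (r + r)/(r + (r + 1)) = -8 + (2*r)/(r + (1 + r)) = -8 + (2*r)/(1 + 2*r) = -8 + 2*r/(1 + 2*r))
(49 + c(y)) - 1*(-3) = (49 + 2*(-4 - 7*(-8))/(1 + 2*(-8))) - 1*(-3) = (49 + 2*(-4 + 56)/(1 - 16)) + 3 = (49 + 2*52/(-15)) + 3 = (49 + 2*(-1/15)*52) + 3 = (49 - 104/15) + 3 = 631/15 + 3 = 676/15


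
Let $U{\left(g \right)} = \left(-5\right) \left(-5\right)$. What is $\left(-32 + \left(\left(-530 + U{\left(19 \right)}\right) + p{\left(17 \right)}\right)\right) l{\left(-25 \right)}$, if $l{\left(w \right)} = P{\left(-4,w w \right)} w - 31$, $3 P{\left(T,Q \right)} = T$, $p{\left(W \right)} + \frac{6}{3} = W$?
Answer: $-1218$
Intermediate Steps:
$U{\left(g \right)} = 25$
$p{\left(W \right)} = -2 + W$
$P{\left(T,Q \right)} = \frac{T}{3}$
$l{\left(w \right)} = -31 - \frac{4 w}{3}$ ($l{\left(w \right)} = \frac{1}{3} \left(-4\right) w - 31 = - \frac{4 w}{3} - 31 = -31 - \frac{4 w}{3}$)
$\left(-32 + \left(\left(-530 + U{\left(19 \right)}\right) + p{\left(17 \right)}\right)\right) l{\left(-25 \right)} = \left(-32 + \left(\left(-530 + 25\right) + \left(-2 + 17\right)\right)\right) \left(-31 - - \frac{100}{3}\right) = \left(-32 + \left(-505 + 15\right)\right) \left(-31 + \frac{100}{3}\right) = \left(-32 - 490\right) \frac{7}{3} = \left(-522\right) \frac{7}{3} = -1218$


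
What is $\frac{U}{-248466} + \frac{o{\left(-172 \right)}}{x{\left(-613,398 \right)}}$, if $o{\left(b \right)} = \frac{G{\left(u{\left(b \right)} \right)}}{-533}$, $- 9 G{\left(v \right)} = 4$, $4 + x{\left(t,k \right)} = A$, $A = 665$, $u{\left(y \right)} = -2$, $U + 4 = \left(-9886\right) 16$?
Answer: $\frac{83593471154}{131306702787} \approx 0.63663$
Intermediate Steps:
$U = -158180$ ($U = -4 - 158176 = -158180$)
$x{\left(t,k \right)} = 661$ ($x{\left(t,k \right)} = -4 + 665 = 661$)
$G{\left(v \right)} = - \frac{4}{9}$ ($G{\left(v \right)} = \left(- \frac{1}{9}\right) 4 = - \frac{4}{9}$)
$o{\left(b \right)} = \frac{4}{4797}$ ($o{\left(b \right)} = - \frac{4}{9 \left(-533\right)} = \left(- \frac{4}{9}\right) \left(- \frac{1}{533}\right) = \frac{4}{4797}$)
$\frac{U}{-248466} + \frac{o{\left(-172 \right)}}{x{\left(-613,398 \right)}} = - \frac{158180}{-248466} + \frac{4}{4797 \cdot 661} = \left(-158180\right) \left(- \frac{1}{248466}\right) + \frac{4}{4797} \cdot \frac{1}{661} = \frac{79090}{124233} + \frac{4}{3170817} = \frac{83593471154}{131306702787}$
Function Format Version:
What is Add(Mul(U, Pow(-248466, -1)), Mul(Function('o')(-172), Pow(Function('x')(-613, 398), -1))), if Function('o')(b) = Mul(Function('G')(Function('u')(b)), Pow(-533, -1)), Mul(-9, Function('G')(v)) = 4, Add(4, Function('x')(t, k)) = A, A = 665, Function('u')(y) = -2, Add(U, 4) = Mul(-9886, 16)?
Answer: Rational(83593471154, 131306702787) ≈ 0.63663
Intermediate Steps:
U = -158180 (U = Add(-4, Mul(-9886, 16)) = Add(-4, -158176) = -158180)
Function('x')(t, k) = 661 (Function('x')(t, k) = Add(-4, 665) = 661)
Function('G')(v) = Rational(-4, 9) (Function('G')(v) = Mul(Rational(-1, 9), 4) = Rational(-4, 9))
Function('o')(b) = Rational(4, 4797) (Function('o')(b) = Mul(Rational(-4, 9), Pow(-533, -1)) = Mul(Rational(-4, 9), Rational(-1, 533)) = Rational(4, 4797))
Add(Mul(U, Pow(-248466, -1)), Mul(Function('o')(-172), Pow(Function('x')(-613, 398), -1))) = Add(Mul(-158180, Pow(-248466, -1)), Mul(Rational(4, 4797), Pow(661, -1))) = Add(Mul(-158180, Rational(-1, 248466)), Mul(Rational(4, 4797), Rational(1, 661))) = Add(Rational(79090, 124233), Rational(4, 3170817)) = Rational(83593471154, 131306702787)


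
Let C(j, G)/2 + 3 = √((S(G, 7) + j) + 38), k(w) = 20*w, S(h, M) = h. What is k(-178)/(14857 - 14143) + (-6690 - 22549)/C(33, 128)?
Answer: -31991369/135660 - 29239*√199/380 ≈ -1321.3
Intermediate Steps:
C(j, G) = -6 + 2*√(38 + G + j) (C(j, G) = -6 + 2*√((G + j) + 38) = -6 + 2*√(38 + G + j))
k(-178)/(14857 - 14143) + (-6690 - 22549)/C(33, 128) = (20*(-178))/(14857 - 14143) + (-6690 - 22549)/(-6 + 2*√(38 + 128 + 33)) = -3560/714 - 29239/(-6 + 2*√199) = -3560*1/714 - 29239/(-6 + 2*√199) = -1780/357 - 29239/(-6 + 2*√199)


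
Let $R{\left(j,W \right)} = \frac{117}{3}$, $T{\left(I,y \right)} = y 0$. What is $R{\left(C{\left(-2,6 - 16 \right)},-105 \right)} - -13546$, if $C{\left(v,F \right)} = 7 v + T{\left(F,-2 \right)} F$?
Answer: $13585$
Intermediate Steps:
$T{\left(I,y \right)} = 0$
$C{\left(v,F \right)} = 7 v$ ($C{\left(v,F \right)} = 7 v + 0 F = 7 v + 0 = 7 v$)
$R{\left(j,W \right)} = 39$ ($R{\left(j,W \right)} = 117 \cdot \frac{1}{3} = 39$)
$R{\left(C{\left(-2,6 - 16 \right)},-105 \right)} - -13546 = 39 - -13546 = 39 + 13546 = 13585$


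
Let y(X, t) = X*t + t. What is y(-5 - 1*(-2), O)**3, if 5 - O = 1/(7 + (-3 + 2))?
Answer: -24389/27 ≈ -903.30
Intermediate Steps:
O = 29/6 (O = 5 - 1/(7 + (-3 + 2)) = 5 - 1/(7 - 1) = 5 - 1/6 = 29/6 ≈ 4.8333)
y(X, t) = t + X*t
y(-5 - 1*(-2), O)**3 = (29*(1 + (-5 - 1*(-2)))/6)**3 = (29*(1 + (-5 + 2))/6)**3 = (29*(1 - 3)/6)**3 = ((29/6)*(-2))**3 = (-29/3)**3 = -24389/27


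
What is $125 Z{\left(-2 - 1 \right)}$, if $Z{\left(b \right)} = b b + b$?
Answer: $750$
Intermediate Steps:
$Z{\left(b \right)} = b + b^{2}$ ($Z{\left(b \right)} = b^{2} + b = b + b^{2}$)
$125 Z{\left(-2 - 1 \right)} = 125 \left(-2 - 1\right) \left(1 - 3\right) = 125 \left(- 3 \left(1 - 3\right)\right) = 125 \left(\left(-3\right) \left(-2\right)\right) = 125 \cdot 6 = 750$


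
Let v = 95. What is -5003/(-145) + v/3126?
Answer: 15653153/453270 ≈ 34.534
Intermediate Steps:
-5003/(-145) + v/3126 = -5003/(-145) + 95/3126 = -5003*(-1/145) + 95*(1/3126) = 5003/145 + 95/3126 = 15653153/453270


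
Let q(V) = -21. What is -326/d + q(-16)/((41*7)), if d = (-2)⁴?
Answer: -6707/328 ≈ -20.448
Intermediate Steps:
d = 16
-326/d + q(-16)/((41*7)) = -326/16 - 21/(41*7) = -326*1/16 - 21/287 = -163/8 - 21*1/287 = -163/8 - 3/41 = -6707/328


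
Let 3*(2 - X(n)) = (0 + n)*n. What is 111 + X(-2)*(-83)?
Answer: 167/3 ≈ 55.667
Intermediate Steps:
X(n) = 2 - n²/3 (X(n) = 2 - (0 + n)*n/3 = 2 - n*n/3 = 2 - n²/3)
111 + X(-2)*(-83) = 111 + (2 - ⅓*(-2)²)*(-83) = 111 + (2 - ⅓*4)*(-83) = 111 + (2 - 4/3)*(-83) = 111 + (⅔)*(-83) = 111 - 166/3 = 167/3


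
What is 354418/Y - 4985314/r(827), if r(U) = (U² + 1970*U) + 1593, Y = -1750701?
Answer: -4774084901365/2026184306556 ≈ -2.3562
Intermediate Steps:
r(U) = 1593 + U² + 1970*U
354418/Y - 4985314/r(827) = 354418/(-1750701) - 4985314/(1593 + 827² + 1970*827) = 354418*(-1/1750701) - 4985314/(1593 + 683929 + 1629190) = -354418/1750701 - 4985314/2314712 = -354418/1750701 - 4985314*1/2314712 = -354418/1750701 - 2492657/1157356 = -4774084901365/2026184306556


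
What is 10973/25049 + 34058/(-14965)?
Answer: -688907897/374858285 ≈ -1.8378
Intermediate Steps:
10973/25049 + 34058/(-14965) = 10973*(1/25049) + 34058*(-1/14965) = 10973/25049 - 34058/14965 = -688907897/374858285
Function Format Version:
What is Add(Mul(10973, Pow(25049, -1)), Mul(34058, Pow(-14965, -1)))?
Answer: Rational(-688907897, 374858285) ≈ -1.8378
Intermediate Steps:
Add(Mul(10973, Pow(25049, -1)), Mul(34058, Pow(-14965, -1))) = Add(Mul(10973, Rational(1, 25049)), Mul(34058, Rational(-1, 14965))) = Add(Rational(10973, 25049), Rational(-34058, 14965)) = Rational(-688907897, 374858285)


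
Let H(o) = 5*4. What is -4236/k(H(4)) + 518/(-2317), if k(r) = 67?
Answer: -1407074/22177 ≈ -63.447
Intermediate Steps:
H(o) = 20
-4236/k(H(4)) + 518/(-2317) = -4236/67 + 518/(-2317) = -4236*1/67 + 518*(-1/2317) = -4236/67 - 74/331 = -1407074/22177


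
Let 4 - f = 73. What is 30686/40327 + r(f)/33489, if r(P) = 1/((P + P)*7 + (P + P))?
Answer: 1134518332889/1490964036912 ≈ 0.76093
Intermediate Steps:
f = -69 (f = 4 - 1*73 = 4 - 73 = -69)
r(P) = 1/(16*P) (r(P) = 1/((2*P)*7 + 2*P) = 1/(14*P + 2*P) = 1/(16*P))
30686/40327 + r(f)/33489 = 30686/40327 + ((1/16)/(-69))/33489 = 30686*(1/40327) + ((1/16)*(-1/69))*(1/33489) = 30686/40327 - 1/1104*1/33489 = 30686/40327 - 1/36971856 = 1134518332889/1490964036912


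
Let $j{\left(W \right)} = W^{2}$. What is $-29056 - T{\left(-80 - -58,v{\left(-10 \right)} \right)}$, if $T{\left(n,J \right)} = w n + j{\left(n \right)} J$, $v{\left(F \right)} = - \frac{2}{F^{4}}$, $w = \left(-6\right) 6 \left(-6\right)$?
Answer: $- \frac{30379879}{1250} \approx -24304.0$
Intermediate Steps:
$w = 216$ ($w = \left(-36\right) \left(-6\right) = 216$)
$v{\left(F \right)} = - \frac{2}{F^{4}}$
$T{\left(n,J \right)} = 216 n + J n^{2}$ ($T{\left(n,J \right)} = 216 n + n^{2} J = 216 n + J n^{2}$)
$-29056 - T{\left(-80 - -58,v{\left(-10 \right)} \right)} = -29056 - \left(-80 - -58\right) \left(216 + - \frac{2}{10000} \left(-80 - -58\right)\right) = -29056 - \left(-80 + 58\right) \left(216 + \left(-2\right) \frac{1}{10000} \left(-80 + 58\right)\right) = -29056 - - 22 \left(216 - - \frac{11}{2500}\right) = -29056 - - 22 \left(216 + \frac{11}{2500}\right) = -29056 - \left(-22\right) \frac{540011}{2500} = -29056 - - \frac{5940121}{1250} = -29056 + \frac{5940121}{1250} = - \frac{30379879}{1250}$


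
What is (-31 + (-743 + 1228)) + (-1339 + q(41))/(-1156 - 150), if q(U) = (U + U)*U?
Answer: 590901/1306 ≈ 452.45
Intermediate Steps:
q(U) = 2*U² (q(U) = (2*U)*U = 2*U²)
(-31 + (-743 + 1228)) + (-1339 + q(41))/(-1156 - 150) = (-31 + (-743 + 1228)) + (-1339 + 2*41²)/(-1156 - 150) = (-31 + 485) + (-1339 + 2*1681)/(-1306) = 454 + (-1339 + 3362)*(-1/1306) = 454 + 2023*(-1/1306) = 454 - 2023/1306 = 590901/1306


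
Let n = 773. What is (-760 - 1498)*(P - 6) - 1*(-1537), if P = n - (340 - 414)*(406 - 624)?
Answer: 34695707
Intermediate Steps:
P = -15359 (P = 773 - (340 - 414)*(406 - 624) = 773 - (-74)*(-218) = 773 - 1*16132 = 773 - 16132 = -15359)
(-760 - 1498)*(P - 6) - 1*(-1537) = (-760 - 1498)*(-15359 - 6) - 1*(-1537) = -2258*(-15365) + 1537 = 34694170 + 1537 = 34695707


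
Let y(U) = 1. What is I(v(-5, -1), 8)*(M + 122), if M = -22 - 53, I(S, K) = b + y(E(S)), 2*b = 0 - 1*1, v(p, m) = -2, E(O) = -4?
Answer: 47/2 ≈ 23.500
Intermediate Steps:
b = -½ (b = (0 - 1*1)/2 = (0 - 1)/2 = (½)*(-1) = -½ ≈ -0.50000)
I(S, K) = ½ (I(S, K) = -½ + 1 = ½)
M = -75
I(v(-5, -1), 8)*(M + 122) = (-75 + 122)/2 = (½)*47 = 47/2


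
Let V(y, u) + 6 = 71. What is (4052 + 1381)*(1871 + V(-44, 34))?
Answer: 10518288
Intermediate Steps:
V(y, u) = 65 (V(y, u) = -6 + 71 = 65)
(4052 + 1381)*(1871 + V(-44, 34)) = (4052 + 1381)*(1871 + 65) = 5433*1936 = 10518288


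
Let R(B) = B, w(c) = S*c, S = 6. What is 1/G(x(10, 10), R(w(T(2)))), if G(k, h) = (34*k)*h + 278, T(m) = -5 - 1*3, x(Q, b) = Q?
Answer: -1/16042 ≈ -6.2336e-5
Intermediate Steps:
T(m) = -8 (T(m) = -5 - 3 = -8)
w(c) = 6*c
G(k, h) = 278 + 34*h*k (G(k, h) = 34*h*k + 278 = 278 + 34*h*k)
1/G(x(10, 10), R(w(T(2)))) = 1/(278 + 34*(6*(-8))*10) = 1/(278 + 34*(-48)*10) = 1/(278 - 16320) = 1/(-16042) = -1/16042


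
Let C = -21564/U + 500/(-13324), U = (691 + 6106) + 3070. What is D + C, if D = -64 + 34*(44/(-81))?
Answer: -75156504713/887408379 ≈ -84.692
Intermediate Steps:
D = -6680/81 (D = -64 + 34*(44*(-1/81)) = -64 + 34*(-44/81) = -64 - 1496/81 = -6680/81 ≈ -82.469)
U = 9867 (U = 6797 + 3070 = 9867)
C = -24354353/10955659 (C = -21564/9867 + 500/(-13324) = -21564*1/9867 + 500*(-1/13324) = -7188/3289 - 125/3331 = -24354353/10955659 ≈ -2.2230)
D + C = -6680/81 - 24354353/10955659 = -75156504713/887408379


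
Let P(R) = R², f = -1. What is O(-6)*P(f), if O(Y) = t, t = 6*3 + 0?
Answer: 18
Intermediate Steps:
t = 18 (t = 18 + 0 = 18)
O(Y) = 18
O(-6)*P(f) = 18*(-1)² = 18*1 = 18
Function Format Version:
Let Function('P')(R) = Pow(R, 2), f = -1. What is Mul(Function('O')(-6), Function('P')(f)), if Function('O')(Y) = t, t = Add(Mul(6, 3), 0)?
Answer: 18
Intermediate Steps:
t = 18 (t = Add(18, 0) = 18)
Function('O')(Y) = 18
Mul(Function('O')(-6), Function('P')(f)) = Mul(18, Pow(-1, 2)) = Mul(18, 1) = 18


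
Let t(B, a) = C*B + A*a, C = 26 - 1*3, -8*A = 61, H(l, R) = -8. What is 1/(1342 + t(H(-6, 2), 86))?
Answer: 4/2009 ≈ 0.0019910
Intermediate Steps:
A = -61/8 (A = -⅛*61 = -61/8 ≈ -7.6250)
C = 23 (C = 26 - 3 = 23)
t(B, a) = 23*B - 61*a/8
1/(1342 + t(H(-6, 2), 86)) = 1/(1342 + (23*(-8) - 61/8*86)) = 1/(1342 + (-184 - 2623/4)) = 1/(1342 - 3359/4) = 1/(2009/4) = 4/2009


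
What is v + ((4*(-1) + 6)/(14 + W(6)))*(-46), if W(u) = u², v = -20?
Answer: -546/25 ≈ -21.840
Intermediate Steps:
v + ((4*(-1) + 6)/(14 + W(6)))*(-46) = -20 + ((4*(-1) + 6)/(14 + 6²))*(-46) = -20 + ((-4 + 6)/(14 + 36))*(-46) = -20 + (2/50)*(-46) = -20 + (2*(1/50))*(-46) = -20 + (1/25)*(-46) = -20 - 46/25 = -546/25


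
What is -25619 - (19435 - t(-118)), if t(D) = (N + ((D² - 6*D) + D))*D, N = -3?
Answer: -1757352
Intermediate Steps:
t(D) = D*(-3 + D² - 5*D) (t(D) = (-3 + ((D² - 6*D) + D))*D = (-3 + (D² - 5*D))*D = (-3 + D² - 5*D)*D = D*(-3 + D² - 5*D))
-25619 - (19435 - t(-118)) = -25619 - (19435 - (-118)*(-3 + (-118)² - 5*(-118))) = -25619 - (19435 - (-118)*(-3 + 13924 + 590)) = -25619 - (19435 - (-118)*14511) = -25619 - (19435 - 1*(-1712298)) = -25619 - (19435 + 1712298) = -25619 - 1*1731733 = -25619 - 1731733 = -1757352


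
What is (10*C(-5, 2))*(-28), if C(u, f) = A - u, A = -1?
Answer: -1120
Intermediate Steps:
C(u, f) = -1 - u
(10*C(-5, 2))*(-28) = (10*(-1 - 1*(-5)))*(-28) = (10*(-1 + 5))*(-28) = (10*4)*(-28) = 40*(-28) = -1120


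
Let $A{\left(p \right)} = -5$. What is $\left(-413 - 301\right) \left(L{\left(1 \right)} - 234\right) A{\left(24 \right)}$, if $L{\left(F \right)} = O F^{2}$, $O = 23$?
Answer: $-753270$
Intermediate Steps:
$L{\left(F \right)} = 23 F^{2}$
$\left(-413 - 301\right) \left(L{\left(1 \right)} - 234\right) A{\left(24 \right)} = \left(-413 - 301\right) \left(23 \cdot 1^{2} - 234\right) \left(-5\right) = - 714 \left(23 \cdot 1 - 234\right) \left(-5\right) = - 714 \left(23 - 234\right) \left(-5\right) = \left(-714\right) \left(-211\right) \left(-5\right) = 150654 \left(-5\right) = -753270$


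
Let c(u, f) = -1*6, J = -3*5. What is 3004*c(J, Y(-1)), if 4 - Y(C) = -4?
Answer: -18024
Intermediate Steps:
Y(C) = 8 (Y(C) = 4 - 1*(-4) = 4 + 4 = 8)
J = -15
c(u, f) = -6
3004*c(J, Y(-1)) = 3004*(-6) = -18024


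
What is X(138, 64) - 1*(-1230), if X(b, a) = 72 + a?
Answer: 1366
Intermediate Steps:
X(138, 64) - 1*(-1230) = (72 + 64) - 1*(-1230) = 136 + 1230 = 1366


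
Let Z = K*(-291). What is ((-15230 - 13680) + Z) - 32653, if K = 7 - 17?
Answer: -58653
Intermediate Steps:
K = -10
Z = 2910 (Z = -10*(-291) = 2910)
((-15230 - 13680) + Z) - 32653 = ((-15230 - 13680) + 2910) - 32653 = (-28910 + 2910) - 32653 = -26000 - 32653 = -58653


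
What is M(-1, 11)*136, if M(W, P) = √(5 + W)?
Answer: 272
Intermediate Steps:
M(-1, 11)*136 = √(5 - 1)*136 = √4*136 = 2*136 = 272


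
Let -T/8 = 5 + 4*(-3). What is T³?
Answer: 175616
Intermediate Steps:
T = 56 (T = -8*(5 + 4*(-3)) = -8*(5 - 12) = -8*(-7) = 56)
T³ = 56³ = 175616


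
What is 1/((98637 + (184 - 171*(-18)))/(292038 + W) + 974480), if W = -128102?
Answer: 163936/159752455179 ≈ 1.0262e-6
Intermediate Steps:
1/((98637 + (184 - 171*(-18)))/(292038 + W) + 974480) = 1/((98637 + (184 - 171*(-18)))/(292038 - 128102) + 974480) = 1/((98637 + (184 + 3078))/163936 + 974480) = 1/((98637 + 3262)*(1/163936) + 974480) = 1/(101899*(1/163936) + 974480) = 1/(101899/163936 + 974480) = 1/(159752455179/163936) = 163936/159752455179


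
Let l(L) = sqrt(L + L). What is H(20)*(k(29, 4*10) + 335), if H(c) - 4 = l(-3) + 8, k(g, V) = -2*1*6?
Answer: 3876 + 323*I*sqrt(6) ≈ 3876.0 + 791.19*I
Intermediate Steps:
l(L) = sqrt(2)*sqrt(L) (l(L) = sqrt(2*L) = sqrt(2)*sqrt(L))
k(g, V) = -12 (k(g, V) = -2*6 = -12)
H(c) = 12 + I*sqrt(6) (H(c) = 4 + (sqrt(2)*sqrt(-3) + 8) = 4 + (sqrt(2)*(I*sqrt(3)) + 8) = 4 + (I*sqrt(6) + 8) = 4 + (8 + I*sqrt(6)) = 12 + I*sqrt(6))
H(20)*(k(29, 4*10) + 335) = (12 + I*sqrt(6))*(-12 + 335) = (12 + I*sqrt(6))*323 = 3876 + 323*I*sqrt(6)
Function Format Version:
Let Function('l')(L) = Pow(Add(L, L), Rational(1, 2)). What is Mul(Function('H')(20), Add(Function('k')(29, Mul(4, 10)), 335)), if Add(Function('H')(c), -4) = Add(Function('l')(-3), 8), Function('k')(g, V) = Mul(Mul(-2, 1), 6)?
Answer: Add(3876, Mul(323, I, Pow(6, Rational(1, 2)))) ≈ Add(3876.0, Mul(791.19, I))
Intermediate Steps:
Function('l')(L) = Mul(Pow(2, Rational(1, 2)), Pow(L, Rational(1, 2))) (Function('l')(L) = Pow(Mul(2, L), Rational(1, 2)) = Mul(Pow(2, Rational(1, 2)), Pow(L, Rational(1, 2))))
Function('k')(g, V) = -12 (Function('k')(g, V) = Mul(-2, 6) = -12)
Function('H')(c) = Add(12, Mul(I, Pow(6, Rational(1, 2)))) (Function('H')(c) = Add(4, Add(Mul(Pow(2, Rational(1, 2)), Pow(-3, Rational(1, 2))), 8)) = Add(4, Add(Mul(Pow(2, Rational(1, 2)), Mul(I, Pow(3, Rational(1, 2)))), 8)) = Add(4, Add(Mul(I, Pow(6, Rational(1, 2))), 8)) = Add(4, Add(8, Mul(I, Pow(6, Rational(1, 2))))) = Add(12, Mul(I, Pow(6, Rational(1, 2)))))
Mul(Function('H')(20), Add(Function('k')(29, Mul(4, 10)), 335)) = Mul(Add(12, Mul(I, Pow(6, Rational(1, 2)))), Add(-12, 335)) = Mul(Add(12, Mul(I, Pow(6, Rational(1, 2)))), 323) = Add(3876, Mul(323, I, Pow(6, Rational(1, 2))))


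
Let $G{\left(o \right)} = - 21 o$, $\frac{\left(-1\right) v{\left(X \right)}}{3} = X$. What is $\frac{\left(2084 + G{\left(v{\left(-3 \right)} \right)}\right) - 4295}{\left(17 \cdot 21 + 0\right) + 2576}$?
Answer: $- \frac{2400}{2933} \approx -0.81827$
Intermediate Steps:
$v{\left(X \right)} = - 3 X$
$\frac{\left(2084 + G{\left(v{\left(-3 \right)} \right)}\right) - 4295}{\left(17 \cdot 21 + 0\right) + 2576} = \frac{\left(2084 - 21 \left(\left(-3\right) \left(-3\right)\right)\right) - 4295}{\left(17 \cdot 21 + 0\right) + 2576} = \frac{\left(2084 - 189\right) - 4295}{\left(357 + 0\right) + 2576} = \frac{\left(2084 - 189\right) - 4295}{357 + 2576} = \frac{1895 - 4295}{2933} = \left(-2400\right) \frac{1}{2933} = - \frac{2400}{2933}$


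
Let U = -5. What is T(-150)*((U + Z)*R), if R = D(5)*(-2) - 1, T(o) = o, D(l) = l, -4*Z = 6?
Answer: -10725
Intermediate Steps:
Z = -3/2 (Z = -¼*6 = -3/2 ≈ -1.5000)
R = -11 (R = 5*(-2) - 1 = -10 - 1 = -11)
T(-150)*((U + Z)*R) = -150*(-5 - 3/2)*(-11) = -(-975)*(-11) = -150*143/2 = -10725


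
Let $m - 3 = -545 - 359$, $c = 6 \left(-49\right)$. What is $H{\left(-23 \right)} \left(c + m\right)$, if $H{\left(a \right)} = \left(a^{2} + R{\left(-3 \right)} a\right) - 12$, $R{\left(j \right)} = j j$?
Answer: $-370450$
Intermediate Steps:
$R{\left(j \right)} = j^{2}$
$H{\left(a \right)} = -12 + a^{2} + 9 a$ ($H{\left(a \right)} = \left(a^{2} + \left(-3\right)^{2} a\right) - 12 = \left(a^{2} + 9 a\right) - 12 = -12 + a^{2} + 9 a$)
$c = -294$
$m = -901$ ($m = 3 - 904 = -901$)
$H{\left(-23 \right)} \left(c + m\right) = \left(-12 + \left(-23\right)^{2} + 9 \left(-23\right)\right) \left(-294 - 901\right) = \left(-12 + 529 - 207\right) \left(-1195\right) = 310 \left(-1195\right) = -370450$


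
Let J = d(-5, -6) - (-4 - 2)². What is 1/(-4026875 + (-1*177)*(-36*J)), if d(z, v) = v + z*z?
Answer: -1/4135199 ≈ -2.4183e-7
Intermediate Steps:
d(z, v) = v + z²
J = -17 (J = (-6 + (-5)²) - (-4 - 2)² = (-6 + 25) - 1*(-6)² = 19 - 1*36 = 19 - 36 = -17)
1/(-4026875 + (-1*177)*(-36*J)) = 1/(-4026875 + (-1*177)*(-36*(-17))) = 1/(-4026875 - 177*612) = 1/(-4026875 - 108324) = 1/(-4135199) = -1/4135199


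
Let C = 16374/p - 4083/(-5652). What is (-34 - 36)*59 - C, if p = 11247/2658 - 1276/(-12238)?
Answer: -1341645040883/169671156 ≈ -7907.3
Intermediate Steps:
p = 810531/186946 (p = 11247*(1/2658) - 1276*(-1/12238) = 3749/886 + 22/211 = 810531/186946 ≈ 4.3356)
C = 640903166603/169671156 (C = 16374/(810531/186946) - 4083/(-5652) = 16374*(186946/810531) - 4083*(-1/5652) = 1020351268/270177 + 1361/1884 = 640903166603/169671156 ≈ 3777.3)
(-34 - 36)*59 - C = (-34 - 36)*59 - 1*640903166603/169671156 = -70*59 - 640903166603/169671156 = -4130 - 640903166603/169671156 = -1341645040883/169671156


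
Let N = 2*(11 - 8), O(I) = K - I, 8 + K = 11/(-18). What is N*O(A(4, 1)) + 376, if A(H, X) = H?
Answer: 901/3 ≈ 300.33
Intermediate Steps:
K = -155/18 (K = -8 + 11/(-18) = -8 + 11*(-1/18) = -8 - 11/18 = -155/18 ≈ -8.6111)
O(I) = -155/18 - I
N = 6 (N = 2*3 = 6)
N*O(A(4, 1)) + 376 = 6*(-155/18 - 1*4) + 376 = 6*(-155/18 - 4) + 376 = 6*(-227/18) + 376 = -227/3 + 376 = 901/3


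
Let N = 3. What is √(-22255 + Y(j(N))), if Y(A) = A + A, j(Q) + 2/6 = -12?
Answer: I*√200517/3 ≈ 149.26*I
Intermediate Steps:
j(Q) = -37/3 (j(Q) = -⅓ - 12 = -37/3)
Y(A) = 2*A
√(-22255 + Y(j(N))) = √(-22255 + 2*(-37/3)) = √(-22255 - 74/3) = √(-66839/3) = I*√200517/3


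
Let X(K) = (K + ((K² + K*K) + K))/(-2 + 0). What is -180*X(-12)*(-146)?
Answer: -3468960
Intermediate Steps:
X(K) = -K - K² (X(K) = (K + ((K² + K²) + K))/(-2) = (K + (2*K² + K))*(-½) = (K + (K + 2*K²))*(-½) = (2*K + 2*K²)*(-½) = -K - K²)
-180*X(-12)*(-146) = -(-180)*(-12)*(1 - 12)*(-146) = -(-180)*(-12)*(-11)*(-146) = -180*(-132)*(-146) = 23760*(-146) = -3468960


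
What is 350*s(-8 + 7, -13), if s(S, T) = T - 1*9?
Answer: -7700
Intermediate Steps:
s(S, T) = -9 + T (s(S, T) = T - 9 = -9 + T)
350*s(-8 + 7, -13) = 350*(-9 - 13) = 350*(-22) = -7700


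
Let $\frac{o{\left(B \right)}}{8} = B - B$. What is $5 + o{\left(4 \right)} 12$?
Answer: $5$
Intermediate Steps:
$o{\left(B \right)} = 0$ ($o{\left(B \right)} = 8 \left(B - B\right) = 8 \cdot 0 = 0$)
$5 + o{\left(4 \right)} 12 = 5 + 0 \cdot 12 = 5 + 0 = 5$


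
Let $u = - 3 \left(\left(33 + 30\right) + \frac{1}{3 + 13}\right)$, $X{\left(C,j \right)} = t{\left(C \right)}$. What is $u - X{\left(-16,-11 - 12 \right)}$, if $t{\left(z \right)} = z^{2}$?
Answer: $- \frac{7123}{16} \approx -445.19$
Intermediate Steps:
$X{\left(C,j \right)} = C^{2}$
$u = - \frac{3027}{16}$ ($u = - 3 \left(63 + \frac{1}{16}\right) = \left(-3\right) \frac{1009}{16} = - \frac{3027}{16} \approx -189.19$)
$u - X{\left(-16,-11 - 12 \right)} = - \frac{3027}{16} - \left(-16\right)^{2} = - \frac{3027}{16} - 256 = - \frac{7123}{16}$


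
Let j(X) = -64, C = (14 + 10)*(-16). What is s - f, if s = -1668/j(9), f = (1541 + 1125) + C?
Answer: -36095/16 ≈ -2255.9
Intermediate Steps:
C = -384 (C = 24*(-16) = -384)
f = 2282 (f = (1541 + 1125) - 384 = 2666 - 384 = 2282)
s = 417/16 (s = -1668/(-64) = -1668*(-1/64) = 417/16 ≈ 26.063)
s - f = 417/16 - 1*2282 = 417/16 - 2282 = -36095/16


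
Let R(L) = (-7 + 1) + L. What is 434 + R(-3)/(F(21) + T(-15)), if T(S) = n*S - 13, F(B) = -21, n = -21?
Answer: 121945/281 ≈ 433.97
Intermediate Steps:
T(S) = -13 - 21*S (T(S) = -21*S - 13 = -13 - 21*S)
R(L) = -6 + L
434 + R(-3)/(F(21) + T(-15)) = 434 + (-6 - 3)/(-21 + (-13 - 21*(-15))) = 434 - 9/(-21 + (-13 + 315)) = 434 - 9/(-21 + 302) = 434 - 9/281 = 121945/281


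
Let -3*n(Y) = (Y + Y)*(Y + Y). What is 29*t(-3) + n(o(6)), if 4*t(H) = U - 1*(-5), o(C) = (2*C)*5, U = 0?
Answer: -19055/4 ≈ -4763.8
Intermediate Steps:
o(C) = 10*C
t(H) = 5/4 (t(H) = (0 - 1*(-5))/4 = (0 + 5)/4 = (1/4)*5 = 5/4)
n(Y) = -4*Y**2/3 (n(Y) = -(Y + Y)*(Y + Y)/3 = -2*Y*2*Y/3 = -4*Y**2/3)
29*t(-3) + n(o(6)) = 29*(5/4) - 4*(10*6)**2/3 = 145/4 - 4/3*60**2 = 145/4 - 4/3*3600 = 145/4 - 4800 = -19055/4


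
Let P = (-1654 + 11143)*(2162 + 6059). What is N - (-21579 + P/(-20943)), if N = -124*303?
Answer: -85644110/6981 ≈ -12268.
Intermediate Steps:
P = 78009069 (P = 9489*8221 = 78009069)
N = -37572
N - (-21579 + P/(-20943)) = -37572 - (-21579 + 78009069/(-20943)) = -37572 - (-21579 + 78009069*(-1/20943)) = -37572 - (-21579 - 26003023/6981) = -37572 - 1*(-176646022/6981) = -37572 + 176646022/6981 = -85644110/6981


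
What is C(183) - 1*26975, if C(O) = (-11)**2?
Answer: -26854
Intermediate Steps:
C(O) = 121
C(183) - 1*26975 = 121 - 1*26975 = 121 - 26975 = -26854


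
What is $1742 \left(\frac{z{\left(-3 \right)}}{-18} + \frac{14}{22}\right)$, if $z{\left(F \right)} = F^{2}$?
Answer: $\frac{2613}{11} \approx 237.55$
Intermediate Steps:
$1742 \left(\frac{z{\left(-3 \right)}}{-18} + \frac{14}{22}\right) = 1742 \left(\frac{\left(-3\right)^{2}}{-18} + \frac{14}{22}\right) = 1742 \left(9 \left(- \frac{1}{18}\right) + 14 \cdot \frac{1}{22}\right) = 1742 \left(- \frac{1}{2} + \frac{7}{11}\right) = 1742 \cdot \frac{3}{22} = \frac{2613}{11}$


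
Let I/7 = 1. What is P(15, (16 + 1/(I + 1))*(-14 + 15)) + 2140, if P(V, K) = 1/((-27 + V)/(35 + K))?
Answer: 205031/96 ≈ 2135.7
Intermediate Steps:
I = 7 (I = 7*1 = 7)
P(V, K) = (35 + K)/(-27 + V) (P(V, K) = 1/((-27 + V)/(35 + K)) = (35 + K)/(-27 + V))
P(15, (16 + 1/(I + 1))*(-14 + 15)) + 2140 = (35 + (16 + 1/(7 + 1))*(-14 + 15))/(-27 + 15) + 2140 = (35 + (16 + 1/8)*1)/(-12) + 2140 = -(35 + (16 + ⅛)*1)/12 + 2140 = -(35 + (129/8)*1)/12 + 2140 = -(35 + 129/8)/12 + 2140 = -1/12*409/8 + 2140 = -409/96 + 2140 = 205031/96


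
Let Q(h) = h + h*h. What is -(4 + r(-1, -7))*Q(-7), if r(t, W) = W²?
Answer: -2226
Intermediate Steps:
Q(h) = h + h²
-(4 + r(-1, -7))*Q(-7) = -(4 + (-7)²)*(-7*(1 - 7)) = -(4 + 49)*(-7*(-6)) = -53*42 = -1*2226 = -2226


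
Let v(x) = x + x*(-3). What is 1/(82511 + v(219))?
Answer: 1/82073 ≈ 1.2184e-5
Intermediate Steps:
v(x) = -2*x (v(x) = x - 3*x = -2*x)
1/(82511 + v(219)) = 1/(82511 - 2*219) = 1/(82511 - 438) = 1/82073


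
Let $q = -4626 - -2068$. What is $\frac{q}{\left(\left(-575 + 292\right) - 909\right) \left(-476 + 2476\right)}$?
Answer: $\frac{1279}{1192000} \approx 0.001073$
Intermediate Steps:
$q = -2558$ ($q = -4626 + 2068 = -2558$)
$\frac{q}{\left(\left(-575 + 292\right) - 909\right) \left(-476 + 2476\right)} = - \frac{2558}{\left(\left(-575 + 292\right) - 909\right) \left(-476 + 2476\right)} = - \frac{2558}{\left(-283 - 909\right) 2000} = - \frac{2558}{\left(-1192\right) 2000} = - \frac{2558}{-2384000} = \left(-2558\right) \left(- \frac{1}{2384000}\right) = \frac{1279}{1192000}$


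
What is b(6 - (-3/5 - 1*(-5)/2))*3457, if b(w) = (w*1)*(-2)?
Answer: -141737/5 ≈ -28347.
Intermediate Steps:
b(w) = -2*w (b(w) = w*(-2) = -2*w)
b(6 - (-3/5 - 1*(-5)/2))*3457 = -2*(6 - (-3/5 - 1*(-5)/2))*3457 = -2*(6 - (-3*⅕ + 5*(½)))*3457 = -2*(6 - (-⅗ + 5/2))*3457 = -2*(6 - 1*19/10)*3457 = -2*(6 - 19/10)*3457 = -2*41/10*3457 = -41/5*3457 = -141737/5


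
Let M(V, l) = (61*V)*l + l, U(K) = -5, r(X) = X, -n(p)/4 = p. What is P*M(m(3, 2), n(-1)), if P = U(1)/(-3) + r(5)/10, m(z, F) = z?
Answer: 4784/3 ≈ 1594.7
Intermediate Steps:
n(p) = -4*p
M(V, l) = l + 61*V*l (M(V, l) = 61*V*l + l = l + 61*V*l)
P = 13/6 (P = -5/(-3) + 5/10 = -5*(-⅓) + 5*(⅒) = 5/3 + ½ = 13/6 ≈ 2.1667)
P*M(m(3, 2), n(-1)) = 13*((-4*(-1))*(1 + 61*3))/6 = 13*(4*(1 + 183))/6 = 13*(4*184)/6 = (13/6)*736 = 4784/3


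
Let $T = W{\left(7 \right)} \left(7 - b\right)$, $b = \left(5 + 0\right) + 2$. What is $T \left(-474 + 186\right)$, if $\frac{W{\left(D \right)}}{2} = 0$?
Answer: $0$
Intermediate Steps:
$W{\left(D \right)} = 0$ ($W{\left(D \right)} = 2 \cdot 0 = 0$)
$b = 7$ ($b = 5 + 2 = 7$)
$T = 0$ ($T = 0 \left(7 - 7\right) = 0 \cdot 0 = 0$)
$T \left(-474 + 186\right) = 0 \left(-474 + 186\right) = 0 \left(-288\right) = 0$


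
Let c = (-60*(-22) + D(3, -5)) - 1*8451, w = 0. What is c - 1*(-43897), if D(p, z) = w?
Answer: 36766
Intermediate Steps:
D(p, z) = 0
c = -7131 (c = (-60*(-22) + 0) - 1*8451 = (1320 + 0) - 8451 = 1320 - 8451 = -7131)
c - 1*(-43897) = -7131 - 1*(-43897) = -7131 + 43897 = 36766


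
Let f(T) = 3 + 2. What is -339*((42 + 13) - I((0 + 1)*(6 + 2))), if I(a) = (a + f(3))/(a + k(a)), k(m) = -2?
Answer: -35821/2 ≈ -17911.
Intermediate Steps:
f(T) = 5
I(a) = (5 + a)/(-2 + a) (I(a) = (a + 5)/(a - 2) = (5 + a)/(-2 + a))
-339*((42 + 13) - I((0 + 1)*(6 + 2))) = -339*((42 + 13) - (5 + (0 + 1)*(6 + 2))/(-2 + (0 + 1)*(6 + 2))) = -339*(55 - (5 + 1*8)/(-2 + 1*8)) = -339*(55 - (5 + 8)/(-2 + 8)) = -339*(55 - 13/6) = -339*317/6 = -35821/2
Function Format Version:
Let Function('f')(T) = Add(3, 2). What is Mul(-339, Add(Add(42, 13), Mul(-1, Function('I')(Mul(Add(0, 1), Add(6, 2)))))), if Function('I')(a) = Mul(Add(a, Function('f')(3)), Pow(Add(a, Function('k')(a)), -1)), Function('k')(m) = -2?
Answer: Rational(-35821, 2) ≈ -17911.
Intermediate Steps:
Function('f')(T) = 5
Function('I')(a) = Mul(Pow(Add(-2, a), -1), Add(5, a)) (Function('I')(a) = Mul(Add(a, 5), Pow(Add(a, -2), -1)) = Mul(Add(5, a), Pow(Add(-2, a), -1)) = Mul(Pow(Add(-2, a), -1), Add(5, a)))
Mul(-339, Add(Add(42, 13), Mul(-1, Function('I')(Mul(Add(0, 1), Add(6, 2)))))) = Mul(-339, Add(Add(42, 13), Mul(-1, Mul(Pow(Add(-2, Mul(Add(0, 1), Add(6, 2))), -1), Add(5, Mul(Add(0, 1), Add(6, 2))))))) = Mul(-339, Add(55, Mul(-1, Mul(Pow(Add(-2, Mul(1, 8)), -1), Add(5, Mul(1, 8)))))) = Mul(-339, Add(55, Mul(-1, Mul(Pow(Add(-2, 8), -1), Add(5, 8))))) = Mul(-339, Add(55, Mul(-1, Mul(Pow(6, -1), 13)))) = Mul(-339, Add(55, Mul(-1, Mul(Rational(1, 6), 13)))) = Mul(-339, Add(55, Mul(-1, Rational(13, 6)))) = Mul(-339, Add(55, Rational(-13, 6))) = Mul(-339, Rational(317, 6)) = Rational(-35821, 2)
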